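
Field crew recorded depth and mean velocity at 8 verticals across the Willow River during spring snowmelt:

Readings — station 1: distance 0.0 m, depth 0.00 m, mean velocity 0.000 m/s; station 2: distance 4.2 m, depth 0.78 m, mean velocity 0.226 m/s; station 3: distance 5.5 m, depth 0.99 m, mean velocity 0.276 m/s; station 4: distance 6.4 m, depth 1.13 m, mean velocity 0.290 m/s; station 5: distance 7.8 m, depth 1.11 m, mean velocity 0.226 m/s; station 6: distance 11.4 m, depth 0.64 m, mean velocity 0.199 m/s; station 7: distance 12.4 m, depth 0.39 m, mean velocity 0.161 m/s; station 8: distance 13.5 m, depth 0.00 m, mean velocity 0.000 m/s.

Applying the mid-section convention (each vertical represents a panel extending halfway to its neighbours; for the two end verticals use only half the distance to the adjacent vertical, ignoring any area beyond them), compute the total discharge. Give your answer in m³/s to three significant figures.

w_2 = (5.5 − 0.0)/2 = 2.75 m; q_2 = 0.226 × 0.78 × 2.75 = 0.4848 m³/s
w_3 = (6.4 − 4.2)/2 = 1.1 m; q_3 = 0.276 × 0.99 × 1.1 = 0.3006 m³/s
w_4 = (7.8 − 5.5)/2 = 1.15 m; q_4 = 0.290 × 1.13 × 1.15 = 0.3769 m³/s
w_5 = (11.4 − 6.4)/2 = 2.5 m; q_5 = 0.226 × 1.11 × 2.5 = 0.6272 m³/s
w_6 = (12.4 − 7.8)/2 = 2.3 m; q_6 = 0.199 × 0.64 × 2.3 = 0.2929 m³/s
w_7 = (13.5 − 11.4)/2 = 1.05 m; q_7 = 0.161 × 0.39 × 1.05 = 0.06593 m³/s
Stations 1, 8 contribute zero (depth or velocity is 0).
Q = Σ qᵢ = 2.148 m³/s

2.15 m³/s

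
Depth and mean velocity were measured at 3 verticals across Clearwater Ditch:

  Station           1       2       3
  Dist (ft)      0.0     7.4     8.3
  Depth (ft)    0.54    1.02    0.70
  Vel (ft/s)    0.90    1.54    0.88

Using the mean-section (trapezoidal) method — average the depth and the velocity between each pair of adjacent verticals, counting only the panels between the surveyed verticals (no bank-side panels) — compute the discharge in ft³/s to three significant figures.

7.98 ft³/s

Panel 1-2: Δb = 7.4 ft, d̄ = (0.54+1.02)/2 = 0.78, v̄ = (0.90+1.54)/2 = 1.22 → q = 7.4×0.78×1.22 = 7.042 ft³/s
Panel 2-3: Δb = 0.9 ft, d̄ = (1.02+0.70)/2 = 0.86, v̄ = (1.54+0.88)/2 = 1.21 → q = 0.9×0.86×1.21 = 0.9365 ft³/s
Q = Σ q = 7.978 ft³/s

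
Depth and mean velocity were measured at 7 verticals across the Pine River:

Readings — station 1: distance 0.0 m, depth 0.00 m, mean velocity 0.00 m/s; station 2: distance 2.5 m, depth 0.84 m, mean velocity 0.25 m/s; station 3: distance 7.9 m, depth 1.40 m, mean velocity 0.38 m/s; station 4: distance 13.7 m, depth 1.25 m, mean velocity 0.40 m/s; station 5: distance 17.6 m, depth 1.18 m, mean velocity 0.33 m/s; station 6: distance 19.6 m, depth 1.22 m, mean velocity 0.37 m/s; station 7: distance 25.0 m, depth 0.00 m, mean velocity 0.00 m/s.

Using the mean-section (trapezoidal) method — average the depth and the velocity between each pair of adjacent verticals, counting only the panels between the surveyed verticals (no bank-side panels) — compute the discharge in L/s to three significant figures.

8210 L/s

Panel 1-2: Δb = 2.5 m, d̄ = (0.00+0.84)/2 = 0.42, v̄ = (0.00+0.25)/2 = 0.125 → q = 2.5×0.42×0.125 = 0.1313 m³/s
Panel 2-3: Δb = 5.4 m, d̄ = (0.84+1.40)/2 = 1.12, v̄ = (0.25+0.38)/2 = 0.315 → q = 5.4×1.12×0.315 = 1.905 m³/s
Panel 3-4: Δb = 5.8 m, d̄ = (1.40+1.25)/2 = 1.325, v̄ = (0.38+0.40)/2 = 0.39 → q = 5.8×1.325×0.39 = 2.997 m³/s
Panel 4-5: Δb = 3.9 m, d̄ = (1.25+1.18)/2 = 1.215, v̄ = (0.40+0.33)/2 = 0.365 → q = 3.9×1.215×0.365 = 1.730 m³/s
Panel 5-6: Δb = 2 m, d̄ = (1.18+1.22)/2 = 1.2, v̄ = (0.33+0.37)/2 = 0.35 → q = 2×1.2×0.35 = 0.8400 m³/s
Panel 6-7: Δb = 5.4 m, d̄ = (1.22+0.00)/2 = 0.61, v̄ = (0.37+0.00)/2 = 0.185 → q = 5.4×0.61×0.185 = 0.6094 m³/s
Q = Σ q = 8.212 m³/s
= 8.212 × 1000 = 8212 L/s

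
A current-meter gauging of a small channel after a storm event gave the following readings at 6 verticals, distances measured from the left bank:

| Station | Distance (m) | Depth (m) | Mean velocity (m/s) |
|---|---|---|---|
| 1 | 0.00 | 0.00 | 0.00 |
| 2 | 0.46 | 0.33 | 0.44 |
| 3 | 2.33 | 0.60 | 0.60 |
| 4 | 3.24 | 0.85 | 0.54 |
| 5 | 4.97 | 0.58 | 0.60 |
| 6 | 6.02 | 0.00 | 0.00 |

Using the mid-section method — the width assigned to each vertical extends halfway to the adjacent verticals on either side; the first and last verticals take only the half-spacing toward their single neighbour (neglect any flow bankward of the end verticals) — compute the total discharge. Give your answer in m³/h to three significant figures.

6330 m³/h

w_2 = (2.33 − 0.00)/2 = 1.165 m; q_2 = 0.44 × 0.33 × 1.165 = 0.1692 m³/s
w_3 = (3.24 − 0.46)/2 = 1.39 m; q_3 = 0.60 × 0.60 × 1.39 = 0.5004 m³/s
w_4 = (4.97 − 2.33)/2 = 1.32 m; q_4 = 0.54 × 0.85 × 1.32 = 0.6059 m³/s
w_5 = (6.02 − 3.24)/2 = 1.39 m; q_5 = 0.60 × 0.58 × 1.39 = 0.4837 m³/s
Stations 1, 6 contribute zero (depth or velocity is 0).
Q = Σ qᵢ = 1.759 m³/s
= 1.759 × 3600 = 6333 m³/h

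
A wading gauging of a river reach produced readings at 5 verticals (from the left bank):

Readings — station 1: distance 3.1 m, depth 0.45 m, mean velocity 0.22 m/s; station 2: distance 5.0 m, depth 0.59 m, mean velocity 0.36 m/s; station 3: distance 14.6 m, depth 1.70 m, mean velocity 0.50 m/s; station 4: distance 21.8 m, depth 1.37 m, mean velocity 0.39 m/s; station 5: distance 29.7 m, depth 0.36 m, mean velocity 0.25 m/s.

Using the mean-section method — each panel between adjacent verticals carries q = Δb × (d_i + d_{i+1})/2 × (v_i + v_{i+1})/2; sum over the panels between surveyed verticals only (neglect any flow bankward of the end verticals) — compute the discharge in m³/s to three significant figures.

12.1 m³/s

Panel 1-2: Δb = 1.9 m, d̄ = (0.45+0.59)/2 = 0.52, v̄ = (0.22+0.36)/2 = 0.29 → q = 1.9×0.52×0.29 = 0.2865 m³/s
Panel 2-3: Δb = 9.6 m, d̄ = (0.59+1.70)/2 = 1.145, v̄ = (0.36+0.50)/2 = 0.43 → q = 9.6×1.145×0.43 = 4.727 m³/s
Panel 3-4: Δb = 7.2 m, d̄ = (1.70+1.37)/2 = 1.535, v̄ = (0.50+0.39)/2 = 0.445 → q = 7.2×1.535×0.445 = 4.918 m³/s
Panel 4-5: Δb = 7.9 m, d̄ = (1.37+0.36)/2 = 0.865, v̄ = (0.39+0.25)/2 = 0.32 → q = 7.9×0.865×0.32 = 2.187 m³/s
Q = Σ q = 12.12 m³/s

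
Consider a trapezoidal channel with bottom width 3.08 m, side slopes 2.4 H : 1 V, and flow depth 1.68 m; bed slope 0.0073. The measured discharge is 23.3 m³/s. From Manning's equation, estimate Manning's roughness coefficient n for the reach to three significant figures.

A = (b + z·y)·y = (3.08 + 2.4×1.68)×1.68 = 11.95 m²
P = b + 2y√(1+z²) = 3.08 + 2×1.68×√(1+2.4²) = 11.82 m
R = A/P = 11.95/11.82 = 1.011 m
n = (1/Q)·A·R^(2/3)·S^(1/2) = (1/23.3) × 11.95 × 1.007 × 0.08544 = 0.04414

0.0441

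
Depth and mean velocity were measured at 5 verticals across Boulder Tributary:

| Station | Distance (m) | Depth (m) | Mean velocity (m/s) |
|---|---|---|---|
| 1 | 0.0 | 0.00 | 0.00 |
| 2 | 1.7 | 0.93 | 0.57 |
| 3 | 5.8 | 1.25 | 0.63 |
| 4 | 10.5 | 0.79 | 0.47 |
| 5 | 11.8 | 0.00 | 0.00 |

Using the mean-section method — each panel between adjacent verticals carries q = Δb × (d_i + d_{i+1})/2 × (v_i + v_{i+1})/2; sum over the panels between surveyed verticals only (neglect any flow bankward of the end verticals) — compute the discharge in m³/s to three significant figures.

5.66 m³/s

Panel 1-2: Δb = 1.7 m, d̄ = (0.00+0.93)/2 = 0.465, v̄ = (0.00+0.57)/2 = 0.285 → q = 1.7×0.465×0.285 = 0.2253 m³/s
Panel 2-3: Δb = 4.1 m, d̄ = (0.93+1.25)/2 = 1.09, v̄ = (0.57+0.63)/2 = 0.6 → q = 4.1×1.09×0.6 = 2.681 m³/s
Panel 3-4: Δb = 4.7 m, d̄ = (1.25+0.79)/2 = 1.02, v̄ = (0.63+0.47)/2 = 0.55 → q = 4.7×1.02×0.55 = 2.637 m³/s
Panel 4-5: Δb = 1.3 m, d̄ = (0.79+0.00)/2 = 0.395, v̄ = (0.47+0.00)/2 = 0.235 → q = 1.3×0.395×0.235 = 0.1207 m³/s
Q = Σ q = 5.664 m³/s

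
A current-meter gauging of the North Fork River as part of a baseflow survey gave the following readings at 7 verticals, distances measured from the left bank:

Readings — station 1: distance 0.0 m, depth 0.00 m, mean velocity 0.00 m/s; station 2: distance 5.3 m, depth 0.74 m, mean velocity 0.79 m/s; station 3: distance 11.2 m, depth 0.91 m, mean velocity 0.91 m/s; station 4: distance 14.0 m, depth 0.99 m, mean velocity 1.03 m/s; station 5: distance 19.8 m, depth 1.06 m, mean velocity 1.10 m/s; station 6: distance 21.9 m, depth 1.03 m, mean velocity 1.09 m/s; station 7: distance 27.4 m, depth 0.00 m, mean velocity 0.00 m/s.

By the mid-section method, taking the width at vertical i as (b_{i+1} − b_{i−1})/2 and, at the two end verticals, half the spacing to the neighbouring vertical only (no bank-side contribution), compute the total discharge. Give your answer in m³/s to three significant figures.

20.1 m³/s

w_2 = (11.2 − 0.0)/2 = 5.6 m; q_2 = 0.79 × 0.74 × 5.6 = 3.274 m³/s
w_3 = (14.0 − 5.3)/2 = 4.35 m; q_3 = 0.91 × 0.91 × 4.35 = 3.602 m³/s
w_4 = (19.8 − 11.2)/2 = 4.3 m; q_4 = 1.03 × 0.99 × 4.3 = 4.385 m³/s
w_5 = (21.9 − 14.0)/2 = 3.95 m; q_5 = 1.10 × 1.06 × 3.95 = 4.606 m³/s
w_6 = (27.4 − 19.8)/2 = 3.8 m; q_6 = 1.09 × 1.03 × 3.8 = 4.266 m³/s
Stations 1, 7 contribute zero (depth or velocity is 0).
Q = Σ qᵢ = 20.13 m³/s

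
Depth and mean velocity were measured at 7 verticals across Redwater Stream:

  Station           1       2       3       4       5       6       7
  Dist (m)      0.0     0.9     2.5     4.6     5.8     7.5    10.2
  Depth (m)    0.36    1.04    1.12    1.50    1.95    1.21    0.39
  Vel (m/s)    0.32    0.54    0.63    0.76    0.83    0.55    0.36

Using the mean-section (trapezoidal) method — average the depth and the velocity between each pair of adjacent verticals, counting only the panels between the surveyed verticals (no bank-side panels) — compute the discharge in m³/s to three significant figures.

7.68 m³/s

Panel 1-2: Δb = 0.9 m, d̄ = (0.36+1.04)/2 = 0.7, v̄ = (0.32+0.54)/2 = 0.43 → q = 0.9×0.7×0.43 = 0.2709 m³/s
Panel 2-3: Δb = 1.6 m, d̄ = (1.04+1.12)/2 = 1.08, v̄ = (0.54+0.63)/2 = 0.585 → q = 1.6×1.08×0.585 = 1.011 m³/s
Panel 3-4: Δb = 2.1 m, d̄ = (1.12+1.50)/2 = 1.31, v̄ = (0.63+0.76)/2 = 0.695 → q = 2.1×1.31×0.695 = 1.912 m³/s
Panel 4-5: Δb = 1.2 m, d̄ = (1.50+1.95)/2 = 1.725, v̄ = (0.76+0.83)/2 = 0.795 → q = 1.2×1.725×0.795 = 1.646 m³/s
Panel 5-6: Δb = 1.7 m, d̄ = (1.95+1.21)/2 = 1.58, v̄ = (0.83+0.55)/2 = 0.69 → q = 1.7×1.58×0.69 = 1.853 m³/s
Panel 6-7: Δb = 2.7 m, d̄ = (1.21+0.39)/2 = 0.8, v̄ = (0.55+0.36)/2 = 0.455 → q = 2.7×0.8×0.455 = 0.9828 m³/s
Q = Σ q = 7.676 m³/s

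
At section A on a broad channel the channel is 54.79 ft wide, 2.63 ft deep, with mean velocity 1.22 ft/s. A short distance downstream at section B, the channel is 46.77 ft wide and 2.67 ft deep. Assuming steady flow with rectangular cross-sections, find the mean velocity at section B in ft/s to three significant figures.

Q = A₁V₁ = (54.79×2.63) × 1.22 = 175.8 ft³/s
A₂ = 46.77 × 2.67 = 124.9 ft²
V₂ = Q/A₂ = 175.8/124.9 = 1.408 ft/s

1.41 ft/s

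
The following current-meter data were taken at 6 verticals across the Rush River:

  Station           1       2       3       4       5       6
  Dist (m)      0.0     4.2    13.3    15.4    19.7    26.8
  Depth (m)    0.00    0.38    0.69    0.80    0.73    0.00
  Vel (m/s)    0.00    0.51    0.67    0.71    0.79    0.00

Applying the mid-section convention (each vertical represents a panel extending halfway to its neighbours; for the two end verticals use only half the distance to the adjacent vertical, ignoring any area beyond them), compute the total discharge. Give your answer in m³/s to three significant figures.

8.98 m³/s

w_2 = (13.3 − 0.0)/2 = 6.65 m; q_2 = 0.51 × 0.38 × 6.65 = 1.289 m³/s
w_3 = (15.4 − 4.2)/2 = 5.6 m; q_3 = 0.67 × 0.69 × 5.6 = 2.589 m³/s
w_4 = (19.7 − 13.3)/2 = 3.2 m; q_4 = 0.71 × 0.80 × 3.2 = 1.818 m³/s
w_5 = (26.8 − 15.4)/2 = 5.7 m; q_5 = 0.79 × 0.73 × 5.7 = 3.287 m³/s
Stations 1, 6 contribute zero (depth or velocity is 0).
Q = Σ qᵢ = 8.982 m³/s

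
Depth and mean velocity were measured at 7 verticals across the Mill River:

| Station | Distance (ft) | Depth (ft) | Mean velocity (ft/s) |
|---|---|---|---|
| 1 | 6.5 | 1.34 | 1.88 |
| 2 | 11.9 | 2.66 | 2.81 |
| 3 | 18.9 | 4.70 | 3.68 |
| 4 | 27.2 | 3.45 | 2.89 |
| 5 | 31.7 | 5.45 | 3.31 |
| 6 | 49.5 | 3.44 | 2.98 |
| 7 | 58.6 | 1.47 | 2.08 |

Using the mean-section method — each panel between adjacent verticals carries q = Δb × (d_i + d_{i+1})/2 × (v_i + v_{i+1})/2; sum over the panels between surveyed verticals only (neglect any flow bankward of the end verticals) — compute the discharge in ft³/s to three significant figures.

587 ft³/s

Panel 1-2: Δb = 5.4 ft, d̄ = (1.34+2.66)/2 = 2, v̄ = (1.88+2.81)/2 = 2.345 → q = 5.4×2×2.345 = 25.33 ft³/s
Panel 2-3: Δb = 7 ft, d̄ = (2.66+4.70)/2 = 3.68, v̄ = (2.81+3.68)/2 = 3.245 → q = 7×3.68×3.245 = 83.59 ft³/s
Panel 3-4: Δb = 8.3 ft, d̄ = (4.70+3.45)/2 = 4.075, v̄ = (3.68+2.89)/2 = 3.285 → q = 8.3×4.075×3.285 = 111.1 ft³/s
Panel 4-5: Δb = 4.5 ft, d̄ = (3.45+5.45)/2 = 4.45, v̄ = (2.89+3.31)/2 = 3.1 → q = 4.5×4.45×3.1 = 62.08 ft³/s
Panel 5-6: Δb = 17.8 ft, d̄ = (5.45+3.44)/2 = 4.445, v̄ = (3.31+2.98)/2 = 3.145 → q = 17.8×4.445×3.145 = 248.8 ft³/s
Panel 6-7: Δb = 9.1 ft, d̄ = (3.44+1.47)/2 = 2.455, v̄ = (2.98+2.08)/2 = 2.53 → q = 9.1×2.455×2.53 = 56.52 ft³/s
Q = Σ q = 587.5 ft³/s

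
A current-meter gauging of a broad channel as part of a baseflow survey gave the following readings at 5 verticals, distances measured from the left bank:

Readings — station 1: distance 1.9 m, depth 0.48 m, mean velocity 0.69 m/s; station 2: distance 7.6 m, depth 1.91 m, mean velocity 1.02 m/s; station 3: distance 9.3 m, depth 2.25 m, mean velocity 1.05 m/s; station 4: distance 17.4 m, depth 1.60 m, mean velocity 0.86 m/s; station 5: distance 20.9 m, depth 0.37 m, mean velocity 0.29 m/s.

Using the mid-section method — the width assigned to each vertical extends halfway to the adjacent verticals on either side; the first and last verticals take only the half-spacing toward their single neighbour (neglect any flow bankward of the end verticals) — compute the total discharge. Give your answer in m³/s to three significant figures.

w_1 = (7.6 − 1.9)/2 = 2.85 m; q_1 = 0.69 × 0.48 × 2.85 = 0.9439 m³/s
w_2 = (9.3 − 1.9)/2 = 3.7 m; q_2 = 1.02 × 1.91 × 3.7 = 7.208 m³/s
w_3 = (17.4 − 7.6)/2 = 4.9 m; q_3 = 1.05 × 2.25 × 4.9 = 11.58 m³/s
w_4 = (20.9 − 9.3)/2 = 5.8 m; q_4 = 0.86 × 1.60 × 5.8 = 7.981 m³/s
w_5 = (20.9 − 17.4)/2 = 1.75 m; q_5 = 0.29 × 0.37 × 1.75 = 0.1878 m³/s
Q = Σ qᵢ = 27.90 m³/s

27.9 m³/s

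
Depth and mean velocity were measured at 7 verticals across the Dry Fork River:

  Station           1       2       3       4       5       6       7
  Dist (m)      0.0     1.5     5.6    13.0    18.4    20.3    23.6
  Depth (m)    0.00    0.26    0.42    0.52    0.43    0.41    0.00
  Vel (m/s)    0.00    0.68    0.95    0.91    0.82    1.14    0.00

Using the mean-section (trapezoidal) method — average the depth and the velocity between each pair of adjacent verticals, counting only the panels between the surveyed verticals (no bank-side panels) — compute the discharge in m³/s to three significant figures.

Panel 1-2: Δb = 1.5 m, d̄ = (0.00+0.26)/2 = 0.13, v̄ = (0.00+0.68)/2 = 0.34 → q = 1.5×0.13×0.34 = 0.06630 m³/s
Panel 2-3: Δb = 4.1 m, d̄ = (0.26+0.42)/2 = 0.34, v̄ = (0.68+0.95)/2 = 0.815 → q = 4.1×0.34×0.815 = 1.136 m³/s
Panel 3-4: Δb = 7.4 m, d̄ = (0.42+0.52)/2 = 0.47, v̄ = (0.95+0.91)/2 = 0.93 → q = 7.4×0.47×0.93 = 3.235 m³/s
Panel 4-5: Δb = 5.4 m, d̄ = (0.52+0.43)/2 = 0.475, v̄ = (0.91+0.82)/2 = 0.865 → q = 5.4×0.475×0.865 = 2.219 m³/s
Panel 5-6: Δb = 1.9 m, d̄ = (0.43+0.41)/2 = 0.42, v̄ = (0.82+1.14)/2 = 0.98 → q = 1.9×0.42×0.98 = 0.7820 m³/s
Panel 6-7: Δb = 3.3 m, d̄ = (0.41+0.00)/2 = 0.205, v̄ = (1.14+0.00)/2 = 0.57 → q = 3.3×0.205×0.57 = 0.3856 m³/s
Q = Σ q = 7.823 m³/s

7.82 m³/s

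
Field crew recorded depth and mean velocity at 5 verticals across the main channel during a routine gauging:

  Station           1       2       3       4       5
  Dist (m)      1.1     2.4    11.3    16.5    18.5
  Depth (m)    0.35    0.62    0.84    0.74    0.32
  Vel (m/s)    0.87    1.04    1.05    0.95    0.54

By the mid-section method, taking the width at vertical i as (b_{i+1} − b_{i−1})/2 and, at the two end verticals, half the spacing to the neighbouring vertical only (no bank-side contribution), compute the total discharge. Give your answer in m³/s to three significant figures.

12.4 m³/s

w_1 = (2.4 − 1.1)/2 = 0.65 m; q_1 = 0.87 × 0.35 × 0.65 = 0.1979 m³/s
w_2 = (11.3 − 1.1)/2 = 5.1 m; q_2 = 1.04 × 0.62 × 5.1 = 3.288 m³/s
w_3 = (16.5 − 2.4)/2 = 7.05 m; q_3 = 1.05 × 0.84 × 7.05 = 6.218 m³/s
w_4 = (18.5 − 11.3)/2 = 3.6 m; q_4 = 0.95 × 0.74 × 3.6 = 2.531 m³/s
w_5 = (18.5 − 16.5)/2 = 1 m; q_5 = 0.54 × 0.32 × 1 = 0.1728 m³/s
Q = Σ qᵢ = 12.41 m³/s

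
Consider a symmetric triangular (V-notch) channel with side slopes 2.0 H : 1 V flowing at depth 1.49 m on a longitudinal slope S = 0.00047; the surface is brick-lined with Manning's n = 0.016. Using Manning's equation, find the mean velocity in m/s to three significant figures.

1.03 m/s

A = z·y² = 2.0×1.49² = 4.440 m²
P = 2y√(1+z²) = 2×1.49×√(1+2.0²) = 6.663 m
R = A/P = 4.440/6.663 = 0.6663 m
Q = (1/n)·A·R^(2/3)·S^(1/2) = (1/0.016) × 4.440 × 0.6663^(2/3) × 0.00047^(1/2) = 4.590 m³/s
V = Q/A = 4.590/4.440 = 1.034 m/s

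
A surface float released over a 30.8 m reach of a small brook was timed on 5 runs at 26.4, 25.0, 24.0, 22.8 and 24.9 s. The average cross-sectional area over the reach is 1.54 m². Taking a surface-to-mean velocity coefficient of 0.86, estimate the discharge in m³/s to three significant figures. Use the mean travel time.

t̄ = (26.4 + 25.0 + 24.0 + 22.8 + 24.9) / 5 = 24.62 s
v_surface = L / t̄ = 30.8 / 24.62 = 1.251 m/s
v_mean = 0.86 × 1.251 = 1.076 m/s
Q = A × v_mean = 1.54 × 1.076 = 1.657 m³/s

1.66 m³/s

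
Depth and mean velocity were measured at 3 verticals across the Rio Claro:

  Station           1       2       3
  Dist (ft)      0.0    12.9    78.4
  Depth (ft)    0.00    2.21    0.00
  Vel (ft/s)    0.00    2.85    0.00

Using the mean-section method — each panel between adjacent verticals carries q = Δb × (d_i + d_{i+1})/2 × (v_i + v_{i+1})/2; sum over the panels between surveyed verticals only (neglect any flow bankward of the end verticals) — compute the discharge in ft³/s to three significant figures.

Panel 1-2: Δb = 12.9 ft, d̄ = (0.00+2.21)/2 = 1.105, v̄ = (0.00+2.85)/2 = 1.425 → q = 12.9×1.105×1.425 = 20.31 ft³/s
Panel 2-3: Δb = 65.5 ft, d̄ = (2.21+0.00)/2 = 1.105, v̄ = (2.85+0.00)/2 = 1.425 → q = 65.5×1.105×1.425 = 103.1 ft³/s
Q = Σ q = 123.5 ft³/s

123 ft³/s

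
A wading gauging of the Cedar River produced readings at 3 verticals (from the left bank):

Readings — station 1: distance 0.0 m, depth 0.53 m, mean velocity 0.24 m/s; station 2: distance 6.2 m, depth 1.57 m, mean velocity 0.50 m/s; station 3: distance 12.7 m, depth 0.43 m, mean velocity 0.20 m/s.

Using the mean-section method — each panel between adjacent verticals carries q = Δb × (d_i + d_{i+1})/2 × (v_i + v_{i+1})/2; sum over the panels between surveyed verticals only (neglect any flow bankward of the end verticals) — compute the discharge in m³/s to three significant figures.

Panel 1-2: Δb = 6.2 m, d̄ = (0.53+1.57)/2 = 1.05, v̄ = (0.24+0.50)/2 = 0.37 → q = 6.2×1.05×0.37 = 2.409 m³/s
Panel 2-3: Δb = 6.5 m, d̄ = (1.57+0.43)/2 = 1, v̄ = (0.50+0.20)/2 = 0.35 → q = 6.5×1×0.35 = 2.275 m³/s
Q = Σ q = 4.684 m³/s

4.68 m³/s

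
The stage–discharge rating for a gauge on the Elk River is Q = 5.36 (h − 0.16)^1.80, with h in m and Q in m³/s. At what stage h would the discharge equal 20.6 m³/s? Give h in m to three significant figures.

2.27 m

h − h₀ = (Q/C)^(1/b) = (20.6/5.36)^(1/1.80) = 2.113 m
h = 0.16 + 2.113 = 2.273 m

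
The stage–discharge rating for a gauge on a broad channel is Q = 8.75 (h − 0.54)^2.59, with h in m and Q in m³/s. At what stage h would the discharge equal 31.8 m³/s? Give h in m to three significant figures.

h − h₀ = (Q/C)^(1/b) = (31.8/8.75)^(1/2.59) = 1.646 m
h = 0.54 + 1.646 = 2.186 m

2.19 m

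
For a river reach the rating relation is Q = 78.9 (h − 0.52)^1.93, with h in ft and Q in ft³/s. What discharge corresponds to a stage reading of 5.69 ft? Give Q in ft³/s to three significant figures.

1880 ft³/s

Q = 78.9 × (5.69 − 0.52)^1.93 = 78.9 × 5.17^1.93 = 1880 ft³/s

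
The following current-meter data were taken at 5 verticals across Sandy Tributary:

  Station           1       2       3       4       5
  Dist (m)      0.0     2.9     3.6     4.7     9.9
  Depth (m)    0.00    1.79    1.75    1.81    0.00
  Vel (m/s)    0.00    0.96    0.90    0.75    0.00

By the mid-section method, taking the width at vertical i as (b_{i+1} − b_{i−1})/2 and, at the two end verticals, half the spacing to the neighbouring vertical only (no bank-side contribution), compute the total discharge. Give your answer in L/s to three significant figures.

w_2 = (3.6 − 0.0)/2 = 1.8 m; q_2 = 0.96 × 1.79 × 1.8 = 3.093 m³/s
w_3 = (4.7 − 2.9)/2 = 0.9 m; q_3 = 0.90 × 1.75 × 0.9 = 1.418 m³/s
w_4 = (9.9 − 3.6)/2 = 3.15 m; q_4 = 0.75 × 1.81 × 3.15 = 4.276 m³/s
Stations 1, 5 contribute zero (depth or velocity is 0).
Q = Σ qᵢ = 8.787 m³/s
= 8.787 × 1000 = 8787 L/s

8790 L/s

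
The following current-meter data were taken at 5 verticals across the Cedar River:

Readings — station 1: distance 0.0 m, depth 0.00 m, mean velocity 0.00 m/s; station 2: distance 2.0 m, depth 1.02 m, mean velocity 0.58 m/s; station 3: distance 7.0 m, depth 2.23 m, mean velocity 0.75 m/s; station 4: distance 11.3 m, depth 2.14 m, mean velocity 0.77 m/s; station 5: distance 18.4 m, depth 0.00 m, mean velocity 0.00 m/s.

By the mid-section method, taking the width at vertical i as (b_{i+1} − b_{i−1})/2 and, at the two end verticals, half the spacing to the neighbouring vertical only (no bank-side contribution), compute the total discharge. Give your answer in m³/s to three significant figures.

w_2 = (7.0 − 0.0)/2 = 3.5 m; q_2 = 0.58 × 1.02 × 3.5 = 2.071 m³/s
w_3 = (11.3 − 2.0)/2 = 4.65 m; q_3 = 0.75 × 2.23 × 4.65 = 7.777 m³/s
w_4 = (18.4 − 7.0)/2 = 5.7 m; q_4 = 0.77 × 2.14 × 5.7 = 9.392 m³/s
Stations 1, 5 contribute zero (depth or velocity is 0).
Q = Σ qᵢ = 19.24 m³/s

19.2 m³/s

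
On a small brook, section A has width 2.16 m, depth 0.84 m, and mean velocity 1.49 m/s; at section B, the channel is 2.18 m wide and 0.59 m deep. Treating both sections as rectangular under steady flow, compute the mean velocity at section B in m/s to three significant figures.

Q = A₁V₁ = (2.16×0.84) × 1.49 = 2.703 m³/s
A₂ = 2.18 × 0.59 = 1.286 m²
V₂ = Q/A₂ = 2.703/1.286 = 2.102 m/s

2.10 m/s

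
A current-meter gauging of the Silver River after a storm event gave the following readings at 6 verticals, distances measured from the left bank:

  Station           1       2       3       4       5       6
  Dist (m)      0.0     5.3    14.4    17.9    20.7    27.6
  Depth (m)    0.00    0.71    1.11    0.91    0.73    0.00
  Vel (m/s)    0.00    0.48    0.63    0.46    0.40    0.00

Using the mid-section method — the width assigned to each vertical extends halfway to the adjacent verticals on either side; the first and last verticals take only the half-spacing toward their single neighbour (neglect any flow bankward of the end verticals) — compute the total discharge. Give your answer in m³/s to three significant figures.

w_2 = (14.4 − 0.0)/2 = 7.2 m; q_2 = 0.48 × 0.71 × 7.2 = 2.454 m³/s
w_3 = (17.9 − 5.3)/2 = 6.3 m; q_3 = 0.63 × 1.11 × 6.3 = 4.406 m³/s
w_4 = (20.7 − 14.4)/2 = 3.15 m; q_4 = 0.46 × 0.91 × 3.15 = 1.319 m³/s
w_5 = (27.6 − 17.9)/2 = 4.85 m; q_5 = 0.40 × 0.73 × 4.85 = 1.416 m³/s
Stations 1, 6 contribute zero (depth or velocity is 0).
Q = Σ qᵢ = 9.594 m³/s

9.59 m³/s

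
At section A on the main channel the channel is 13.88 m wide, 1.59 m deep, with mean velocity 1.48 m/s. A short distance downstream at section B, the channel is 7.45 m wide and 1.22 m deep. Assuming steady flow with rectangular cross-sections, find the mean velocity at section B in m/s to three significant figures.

3.59 m/s

Q = A₁V₁ = (13.88×1.59) × 1.48 = 32.66 m³/s
A₂ = 7.45 × 1.22 = 9.089 m²
V₂ = Q/A₂ = 32.66/9.089 = 3.594 m/s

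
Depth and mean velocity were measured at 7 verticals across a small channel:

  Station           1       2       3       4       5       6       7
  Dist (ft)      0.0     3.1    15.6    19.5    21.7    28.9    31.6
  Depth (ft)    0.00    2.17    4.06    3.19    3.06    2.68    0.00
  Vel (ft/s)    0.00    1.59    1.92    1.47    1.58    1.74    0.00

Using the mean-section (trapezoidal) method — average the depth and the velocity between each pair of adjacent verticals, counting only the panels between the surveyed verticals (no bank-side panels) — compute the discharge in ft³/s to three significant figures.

143 ft³/s

Panel 1-2: Δb = 3.1 ft, d̄ = (0.00+2.17)/2 = 1.085, v̄ = (0.00+1.59)/2 = 0.795 → q = 3.1×1.085×0.795 = 2.674 ft³/s
Panel 2-3: Δb = 12.5 ft, d̄ = (2.17+4.06)/2 = 3.115, v̄ = (1.59+1.92)/2 = 1.755 → q = 12.5×3.115×1.755 = 68.34 ft³/s
Panel 3-4: Δb = 3.9 ft, d̄ = (4.06+3.19)/2 = 3.625, v̄ = (1.92+1.47)/2 = 1.695 → q = 3.9×3.625×1.695 = 23.96 ft³/s
Panel 4-5: Δb = 2.2 ft, d̄ = (3.19+3.06)/2 = 3.125, v̄ = (1.47+1.58)/2 = 1.525 → q = 2.2×3.125×1.525 = 10.48 ft³/s
Panel 5-6: Δb = 7.2 ft, d̄ = (3.06+2.68)/2 = 2.87, v̄ = (1.58+1.74)/2 = 1.66 → q = 7.2×2.87×1.66 = 34.30 ft³/s
Panel 6-7: Δb = 2.7 ft, d̄ = (2.68+0.00)/2 = 1.34, v̄ = (1.74+0.00)/2 = 0.87 → q = 2.7×1.34×0.87 = 3.148 ft³/s
Q = Σ q = 142.9 ft³/s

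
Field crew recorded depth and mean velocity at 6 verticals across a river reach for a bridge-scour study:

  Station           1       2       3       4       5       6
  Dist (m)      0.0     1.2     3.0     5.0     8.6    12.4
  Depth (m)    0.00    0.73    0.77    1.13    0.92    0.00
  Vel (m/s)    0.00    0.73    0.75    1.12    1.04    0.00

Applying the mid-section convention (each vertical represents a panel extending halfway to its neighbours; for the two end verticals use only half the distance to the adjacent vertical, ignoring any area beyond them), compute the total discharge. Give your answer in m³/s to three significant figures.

w_2 = (3.0 − 0.0)/2 = 1.5 m; q_2 = 0.73 × 0.73 × 1.5 = 0.7994 m³/s
w_3 = (5.0 − 1.2)/2 = 1.9 m; q_3 = 0.75 × 0.77 × 1.9 = 1.097 m³/s
w_4 = (8.6 − 3.0)/2 = 2.8 m; q_4 = 1.12 × 1.13 × 2.8 = 3.544 m³/s
w_5 = (12.4 − 5.0)/2 = 3.7 m; q_5 = 1.04 × 0.92 × 3.7 = 3.540 m³/s
Stations 1, 6 contribute zero (depth or velocity is 0).
Q = Σ qᵢ = 8.980 m³/s

8.98 m³/s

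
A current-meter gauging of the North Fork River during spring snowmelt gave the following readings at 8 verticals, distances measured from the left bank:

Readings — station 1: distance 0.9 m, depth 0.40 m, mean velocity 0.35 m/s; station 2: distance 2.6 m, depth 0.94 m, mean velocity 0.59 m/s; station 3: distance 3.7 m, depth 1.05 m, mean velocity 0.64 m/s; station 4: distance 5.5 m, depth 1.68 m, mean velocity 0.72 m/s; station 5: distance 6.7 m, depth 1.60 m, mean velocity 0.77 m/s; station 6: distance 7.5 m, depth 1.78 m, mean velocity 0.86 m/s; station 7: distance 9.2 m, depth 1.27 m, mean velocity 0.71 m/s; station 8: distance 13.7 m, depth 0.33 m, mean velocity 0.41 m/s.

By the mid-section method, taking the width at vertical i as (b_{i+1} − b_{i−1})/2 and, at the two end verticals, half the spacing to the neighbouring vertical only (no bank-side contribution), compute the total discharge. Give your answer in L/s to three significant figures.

9930 L/s

w_1 = (2.6 − 0.9)/2 = 0.85 m; q_1 = 0.35 × 0.40 × 0.85 = 0.1190 m³/s
w_2 = (3.7 − 0.9)/2 = 1.4 m; q_2 = 0.59 × 0.94 × 1.4 = 0.7764 m³/s
w_3 = (5.5 − 2.6)/2 = 1.45 m; q_3 = 0.64 × 1.05 × 1.45 = 0.9744 m³/s
w_4 = (6.7 − 3.7)/2 = 1.5 m; q_4 = 0.72 × 1.68 × 1.5 = 1.814 m³/s
w_5 = (7.5 − 5.5)/2 = 1 m; q_5 = 0.77 × 1.60 × 1 = 1.232 m³/s
w_6 = (9.2 − 6.7)/2 = 1.25 m; q_6 = 0.86 × 1.78 × 1.25 = 1.914 m³/s
w_7 = (13.7 − 7.5)/2 = 3.1 m; q_7 = 0.71 × 1.27 × 3.1 = 2.795 m³/s
w_8 = (13.7 − 9.2)/2 = 2.25 m; q_8 = 0.41 × 0.33 × 2.25 = 0.3044 m³/s
Q = Σ qᵢ = 9.929 m³/s
= 9.929 × 1000 = 9929 L/s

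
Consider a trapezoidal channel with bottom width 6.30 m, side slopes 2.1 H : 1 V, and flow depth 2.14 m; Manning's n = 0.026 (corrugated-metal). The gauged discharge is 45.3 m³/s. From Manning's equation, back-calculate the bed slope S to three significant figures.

0.00163

A = (b + z·y)·y = (6.30 + 2.1×2.14)×2.14 = 23.10 m²
P = b + 2y√(1+z²) = 6.30 + 2×2.14×√(1+2.1²) = 16.26 m
R = A/P = 23.10/16.26 = 1.421 m
S = (Q·n / (1·A·R^(2/3)))² = (45.3×0.026 / (1×23.10×1.264))² = 0.001627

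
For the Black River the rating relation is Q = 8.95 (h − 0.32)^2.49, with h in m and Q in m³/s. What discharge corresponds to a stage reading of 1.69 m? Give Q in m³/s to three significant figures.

Q = 8.95 × (1.69 − 0.32)^2.49 = 8.95 × 1.37^2.49 = 19.60 m³/s

19.6 m³/s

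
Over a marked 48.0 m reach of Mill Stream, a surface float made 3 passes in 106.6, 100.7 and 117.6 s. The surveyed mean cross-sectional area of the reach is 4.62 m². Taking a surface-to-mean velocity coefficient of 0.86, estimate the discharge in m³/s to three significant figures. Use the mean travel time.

t̄ = (106.6 + 100.7 + 117.6) / 3 = 108.3 s
v_surface = L / t̄ = 48.0 / 108.3 = 0.4432 m/s
v_mean = 0.86 × 0.4432 = 0.3812 m/s
Q = A × v_mean = 4.62 × 0.3812 = 1.761 m³/s

1.76 m³/s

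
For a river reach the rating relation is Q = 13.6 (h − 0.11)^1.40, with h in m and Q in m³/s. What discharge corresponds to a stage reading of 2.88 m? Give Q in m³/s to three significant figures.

56.6 m³/s

Q = 13.6 × (2.88 − 0.11)^1.40 = 13.6 × 2.77^1.40 = 56.63 m³/s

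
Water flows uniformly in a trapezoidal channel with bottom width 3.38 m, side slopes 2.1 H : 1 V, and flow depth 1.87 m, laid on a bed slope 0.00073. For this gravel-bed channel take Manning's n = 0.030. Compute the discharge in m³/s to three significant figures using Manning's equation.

A = (b + z·y)·y = (3.38 + 2.1×1.87)×1.87 = 13.66 m²
P = b + 2y√(1+z²) = 3.38 + 2×1.87×√(1+2.1²) = 12.08 m
R = A/P = 13.66/12.08 = 1.131 m
Q = (1/n)·A·R^(2/3)·S^(1/2) = (1/0.030) × 13.66 × 1.131^(2/3) × 0.00073^(1/2) = 13.36 m³/s

13.4 m³/s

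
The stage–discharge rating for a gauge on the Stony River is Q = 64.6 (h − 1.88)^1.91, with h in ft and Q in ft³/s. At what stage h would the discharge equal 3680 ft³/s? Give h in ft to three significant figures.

h − h₀ = (Q/C)^(1/b) = (3680/64.6)^(1/1.91) = 8.302 ft
h = 1.88 + 8.302 = 10.18 ft

10.2 ft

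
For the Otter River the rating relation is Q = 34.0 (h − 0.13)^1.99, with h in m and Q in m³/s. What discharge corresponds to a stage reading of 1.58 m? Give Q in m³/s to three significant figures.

71.2 m³/s

Q = 34.0 × (1.58 − 0.13)^1.99 = 34.0 × 1.45^1.99 = 71.22 m³/s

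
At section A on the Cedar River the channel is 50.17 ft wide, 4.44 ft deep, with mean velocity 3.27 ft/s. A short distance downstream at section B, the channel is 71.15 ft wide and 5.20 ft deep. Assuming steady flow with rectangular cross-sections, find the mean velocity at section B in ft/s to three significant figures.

Q = A₁V₁ = (50.17×4.44) × 3.27 = 728.4 ft³/s
A₂ = 71.15 × 5.20 = 370.0 ft²
V₂ = Q/A₂ = 728.4/370.0 = 1.969 ft/s

1.97 ft/s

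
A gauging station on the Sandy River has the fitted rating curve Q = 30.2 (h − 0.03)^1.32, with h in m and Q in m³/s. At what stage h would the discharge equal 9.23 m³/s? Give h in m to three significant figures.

h − h₀ = (Q/C)^(1/b) = (9.23/30.2)^(1/1.32) = 0.4074 m
h = 0.03 + 0.4074 = 0.4374 m

0.437 m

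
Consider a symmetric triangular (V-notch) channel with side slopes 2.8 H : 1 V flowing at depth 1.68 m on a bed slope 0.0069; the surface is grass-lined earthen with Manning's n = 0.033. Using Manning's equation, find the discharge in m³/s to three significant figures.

17.0 m³/s

A = z·y² = 2.8×1.68² = 7.903 m²
P = 2y√(1+z²) = 2×1.68×√(1+2.8²) = 9.990 m
R = A/P = 7.903/9.990 = 0.7911 m
Q = (1/n)·A·R^(2/3)·S^(1/2) = (1/0.033) × 7.903 × 0.7911^(2/3) × 0.0069^(1/2) = 17.01 m³/s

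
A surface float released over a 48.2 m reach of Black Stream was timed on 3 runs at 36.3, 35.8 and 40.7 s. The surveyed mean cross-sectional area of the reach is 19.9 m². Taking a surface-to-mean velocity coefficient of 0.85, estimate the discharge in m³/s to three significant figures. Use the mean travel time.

21.7 m³/s

t̄ = (36.3 + 35.8 + 40.7) / 3 = 37.6 s
v_surface = L / t̄ = 48.2 / 37.6 = 1.282 m/s
v_mean = 0.85 × 1.282 = 1.090 m/s
Q = A × v_mean = 19.9 × 1.090 = 21.68 m³/s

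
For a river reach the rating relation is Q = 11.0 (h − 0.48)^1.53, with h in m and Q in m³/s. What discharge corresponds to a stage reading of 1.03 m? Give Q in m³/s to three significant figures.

4.41 m³/s

Q = 11.0 × (1.03 − 0.48)^1.53 = 11.0 × 0.55^1.53 = 4.407 m³/s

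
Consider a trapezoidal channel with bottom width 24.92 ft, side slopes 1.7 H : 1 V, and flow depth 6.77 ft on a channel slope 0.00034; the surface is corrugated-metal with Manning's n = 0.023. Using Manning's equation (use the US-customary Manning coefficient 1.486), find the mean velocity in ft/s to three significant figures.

3.38 ft/s

A = (b + z·y)·y = (24.92 + 1.7×6.77)×6.77 = 246.6 ft²
P = b + 2y√(1+z²) = 24.92 + 2×6.77×√(1+1.7²) = 51.63 ft
R = A/P = 246.6/51.63 = 4.777 ft
Q = (1.486/n)·A·R^(2/3)·S^(1/2) = (1.486/0.023) × 246.6 × 4.777^(2/3) × 0.00034^(1/2) = 833.4 ft³/s
V = Q/A = 833.4/246.6 = 3.379 ft/s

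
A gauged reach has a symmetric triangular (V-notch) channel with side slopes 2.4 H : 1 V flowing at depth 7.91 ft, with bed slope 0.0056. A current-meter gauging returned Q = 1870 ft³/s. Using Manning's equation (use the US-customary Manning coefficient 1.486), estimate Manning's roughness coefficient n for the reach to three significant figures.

A = z·y² = 2.4×7.91² = 150.2 ft²
P = 2y√(1+z²) = 2×7.91×√(1+2.4²) = 41.13 ft
R = A/P = 150.2/41.13 = 3.651 ft
n = (1.486/Q)·A·R^(2/3)·S^(1/2) = (1.486/1870) × 150.2 × 2.371 × 0.07483 = 0.02117

0.0212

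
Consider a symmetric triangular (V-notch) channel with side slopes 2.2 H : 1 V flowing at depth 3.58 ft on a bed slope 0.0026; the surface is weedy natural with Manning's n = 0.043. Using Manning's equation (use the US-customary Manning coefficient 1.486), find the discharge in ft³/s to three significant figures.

A = z·y² = 2.2×3.58² = 28.20 ft²
P = 2y√(1+z²) = 2×3.58×√(1+2.2²) = 17.30 ft
R = A/P = 28.20/17.30 = 1.630 ft
Q = (1.486/n)·A·R^(2/3)·S^(1/2) = (1.486/0.043) × 28.20 × 1.630^(2/3) × 0.0026^(1/2) = 68.80 ft³/s

68.8 ft³/s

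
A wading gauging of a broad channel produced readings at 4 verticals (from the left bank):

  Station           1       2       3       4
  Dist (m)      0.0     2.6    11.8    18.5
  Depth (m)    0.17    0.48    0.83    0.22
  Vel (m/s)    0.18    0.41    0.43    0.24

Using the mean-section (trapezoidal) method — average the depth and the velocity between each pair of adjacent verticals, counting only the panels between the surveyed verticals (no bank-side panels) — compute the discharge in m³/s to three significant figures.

3.96 m³/s

Panel 1-2: Δb = 2.6 m, d̄ = (0.17+0.48)/2 = 0.325, v̄ = (0.18+0.41)/2 = 0.295 → q = 2.6×0.325×0.295 = 0.2493 m³/s
Panel 2-3: Δb = 9.2 m, d̄ = (0.48+0.83)/2 = 0.655, v̄ = (0.41+0.43)/2 = 0.42 → q = 9.2×0.655×0.42 = 2.531 m³/s
Panel 3-4: Δb = 6.7 m, d̄ = (0.83+0.22)/2 = 0.525, v̄ = (0.43+0.24)/2 = 0.335 → q = 6.7×0.525×0.335 = 1.178 m³/s
Q = Σ q = 3.959 m³/s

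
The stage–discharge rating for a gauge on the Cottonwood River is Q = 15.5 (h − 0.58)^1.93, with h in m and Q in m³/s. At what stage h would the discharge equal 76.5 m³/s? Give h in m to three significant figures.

2.87 m

h − h₀ = (Q/C)^(1/b) = (76.5/15.5)^(1/1.93) = 2.287 m
h = 0.58 + 2.287 = 2.867 m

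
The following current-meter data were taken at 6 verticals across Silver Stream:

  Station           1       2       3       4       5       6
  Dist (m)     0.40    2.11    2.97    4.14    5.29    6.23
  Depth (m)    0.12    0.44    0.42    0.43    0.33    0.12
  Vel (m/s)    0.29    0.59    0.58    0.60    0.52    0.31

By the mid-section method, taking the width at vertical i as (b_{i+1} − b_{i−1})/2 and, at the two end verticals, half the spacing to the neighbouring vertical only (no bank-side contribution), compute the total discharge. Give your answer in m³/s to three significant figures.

1.11 m³/s

w_1 = (2.11 − 0.40)/2 = 0.855 m; q_1 = 0.29 × 0.12 × 0.855 = 0.02975 m³/s
w_2 = (2.97 − 0.40)/2 = 1.285 m; q_2 = 0.59 × 0.44 × 1.285 = 0.3336 m³/s
w_3 = (4.14 − 2.11)/2 = 1.015 m; q_3 = 0.58 × 0.42 × 1.015 = 0.2473 m³/s
w_4 = (5.29 − 2.97)/2 = 1.16 m; q_4 = 0.60 × 0.43 × 1.16 = 0.2993 m³/s
w_5 = (6.23 − 4.14)/2 = 1.045 m; q_5 = 0.52 × 0.33 × 1.045 = 0.1793 m³/s
w_6 = (6.23 − 5.29)/2 = 0.47 m; q_6 = 0.31 × 0.12 × 0.47 = 0.01748 m³/s
Q = Σ qᵢ = 1.107 m³/s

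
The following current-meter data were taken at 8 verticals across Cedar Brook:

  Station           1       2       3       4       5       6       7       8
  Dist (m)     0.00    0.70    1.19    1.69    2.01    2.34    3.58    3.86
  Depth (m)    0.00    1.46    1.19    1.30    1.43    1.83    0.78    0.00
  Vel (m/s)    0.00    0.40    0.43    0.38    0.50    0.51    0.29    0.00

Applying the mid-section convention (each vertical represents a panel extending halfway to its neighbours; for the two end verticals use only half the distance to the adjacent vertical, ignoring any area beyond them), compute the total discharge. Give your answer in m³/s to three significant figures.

w_2 = (1.19 − 0.00)/2 = 0.595 m; q_2 = 0.40 × 1.46 × 0.595 = 0.3475 m³/s
w_3 = (1.69 − 0.70)/2 = 0.495 m; q_3 = 0.43 × 1.19 × 0.495 = 0.2533 m³/s
w_4 = (2.01 − 1.19)/2 = 0.41 m; q_4 = 0.38 × 1.30 × 0.41 = 0.2025 m³/s
w_5 = (2.34 − 1.69)/2 = 0.325 m; q_5 = 0.50 × 1.43 × 0.325 = 0.2324 m³/s
w_6 = (3.58 − 2.01)/2 = 0.785 m; q_6 = 0.51 × 1.83 × 0.785 = 0.7326 m³/s
w_7 = (3.86 − 2.34)/2 = 0.76 m; q_7 = 0.29 × 0.78 × 0.76 = 0.1719 m³/s
Stations 1, 8 contribute zero (depth or velocity is 0).
Q = Σ qᵢ = 1.940 m³/s

1.94 m³/s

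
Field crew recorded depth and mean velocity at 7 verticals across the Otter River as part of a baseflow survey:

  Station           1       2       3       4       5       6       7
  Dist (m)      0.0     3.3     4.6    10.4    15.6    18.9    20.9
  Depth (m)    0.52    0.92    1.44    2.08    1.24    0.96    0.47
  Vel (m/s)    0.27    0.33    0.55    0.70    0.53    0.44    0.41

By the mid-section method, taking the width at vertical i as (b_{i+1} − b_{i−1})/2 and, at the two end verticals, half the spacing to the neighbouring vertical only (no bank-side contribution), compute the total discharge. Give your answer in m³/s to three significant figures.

15.9 m³/s

w_1 = (3.3 − 0.0)/2 = 1.65 m; q_1 = 0.27 × 0.52 × 1.65 = 0.2317 m³/s
w_2 = (4.6 − 0.0)/2 = 2.3 m; q_2 = 0.33 × 0.92 × 2.3 = 0.6983 m³/s
w_3 = (10.4 − 3.3)/2 = 3.55 m; q_3 = 0.55 × 1.44 × 3.55 = 2.812 m³/s
w_4 = (15.6 − 4.6)/2 = 5.5 m; q_4 = 0.70 × 2.08 × 5.5 = 8.008 m³/s
w_5 = (18.9 − 10.4)/2 = 4.25 m; q_5 = 0.53 × 1.24 × 4.25 = 2.793 m³/s
w_6 = (20.9 − 15.6)/2 = 2.65 m; q_6 = 0.44 × 0.96 × 2.65 = 1.119 m³/s
w_7 = (20.9 − 18.9)/2 = 1 m; q_7 = 0.41 × 0.47 × 1 = 0.1927 m³/s
Q = Σ qᵢ = 15.85 m³/s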